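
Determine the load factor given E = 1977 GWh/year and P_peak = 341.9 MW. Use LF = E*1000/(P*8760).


LF = 1977 * 1000 / (341.9 * 8760) = 0.6601


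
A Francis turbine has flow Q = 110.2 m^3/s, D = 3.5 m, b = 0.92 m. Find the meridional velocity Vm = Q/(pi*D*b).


Vm = 110.2 / (pi * 3.5 * 0.92) = 10.8937 m/s


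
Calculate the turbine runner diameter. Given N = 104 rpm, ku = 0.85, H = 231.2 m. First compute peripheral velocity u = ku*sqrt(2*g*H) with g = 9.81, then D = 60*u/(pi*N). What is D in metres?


u = 0.85 * sqrt(2*9.81*231.2) = 57.2483 m/s
D = 60 * 57.2483 / (pi * 104) = 10.5131 m


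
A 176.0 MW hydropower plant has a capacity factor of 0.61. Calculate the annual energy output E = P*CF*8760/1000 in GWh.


E = 176.0 * 0.61 * 8760 / 1000 = 940.4736 GWh


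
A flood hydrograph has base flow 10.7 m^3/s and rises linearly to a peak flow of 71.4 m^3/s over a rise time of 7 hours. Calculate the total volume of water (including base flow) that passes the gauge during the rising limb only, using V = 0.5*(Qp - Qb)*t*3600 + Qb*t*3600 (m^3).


V = 0.5*(71.4 - 10.7)*7*3600 + 10.7*7*3600 = 1.0345e+06 m^3


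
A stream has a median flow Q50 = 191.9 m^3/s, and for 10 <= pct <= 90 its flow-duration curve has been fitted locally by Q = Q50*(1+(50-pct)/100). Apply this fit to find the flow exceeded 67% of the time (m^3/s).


Q = 191.9 * (1 + (50 - 67)/100) = 159.2770 m^3/s


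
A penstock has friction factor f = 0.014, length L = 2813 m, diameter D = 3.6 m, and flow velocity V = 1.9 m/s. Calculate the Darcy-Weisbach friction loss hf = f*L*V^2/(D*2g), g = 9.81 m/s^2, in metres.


hf = 0.014 * 2813 * 1.9^2 / (3.6 * 2 * 9.81) = 2.0128 m


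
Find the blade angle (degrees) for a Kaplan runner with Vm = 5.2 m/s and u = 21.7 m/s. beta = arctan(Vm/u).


beta = arctan(5.2 / 21.7) = 13.4758 degrees


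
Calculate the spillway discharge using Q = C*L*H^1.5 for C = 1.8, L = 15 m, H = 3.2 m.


Q = 1.8 * 15 * 3.2^1.5 = 154.5570 m^3/s


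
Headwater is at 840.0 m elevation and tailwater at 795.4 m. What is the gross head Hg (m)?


Hg = 840.0 - 795.4 = 44.6000 m


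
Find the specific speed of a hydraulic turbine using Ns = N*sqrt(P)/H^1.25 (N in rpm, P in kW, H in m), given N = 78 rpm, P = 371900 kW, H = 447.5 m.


Ns = 78 * 371900^0.5 / 447.5^1.25 = 23.1109


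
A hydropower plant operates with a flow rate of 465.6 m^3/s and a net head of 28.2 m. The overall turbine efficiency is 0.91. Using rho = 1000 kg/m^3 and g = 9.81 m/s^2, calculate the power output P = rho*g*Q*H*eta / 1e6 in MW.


P = 1000 * 9.81 * 465.6 * 28.2 * 0.91 / 1e6 = 117.2121 MW


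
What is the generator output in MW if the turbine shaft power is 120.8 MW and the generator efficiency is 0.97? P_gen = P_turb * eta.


P_gen = 120.8 * 0.97 = 117.1760 MW


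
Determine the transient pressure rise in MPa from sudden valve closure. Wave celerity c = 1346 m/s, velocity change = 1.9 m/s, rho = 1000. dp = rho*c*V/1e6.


dp = 1000 * 1346 * 1.9 / 1e6 = 2.5574 MPa


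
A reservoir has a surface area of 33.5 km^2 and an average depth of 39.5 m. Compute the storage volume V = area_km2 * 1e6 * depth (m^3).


V = 33.5 * 1e6 * 39.5 = 1.3232e+09 m^3


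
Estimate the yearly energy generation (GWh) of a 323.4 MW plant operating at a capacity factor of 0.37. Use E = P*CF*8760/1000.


E = 323.4 * 0.37 * 8760 / 1000 = 1048.2041 GWh


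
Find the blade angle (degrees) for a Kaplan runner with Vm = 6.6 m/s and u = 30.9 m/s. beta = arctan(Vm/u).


beta = arctan(6.6 / 30.9) = 12.0568 degrees


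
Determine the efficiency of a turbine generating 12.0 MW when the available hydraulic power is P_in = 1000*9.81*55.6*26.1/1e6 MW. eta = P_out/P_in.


P_in = 1000 * 9.81 * 55.6 * 26.1 / 1e6 = 14.2359 MW
eta = 12.0 / 14.2359 = 0.8429


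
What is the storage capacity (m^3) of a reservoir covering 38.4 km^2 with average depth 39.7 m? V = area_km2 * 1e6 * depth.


V = 38.4 * 1e6 * 39.7 = 1.5245e+09 m^3


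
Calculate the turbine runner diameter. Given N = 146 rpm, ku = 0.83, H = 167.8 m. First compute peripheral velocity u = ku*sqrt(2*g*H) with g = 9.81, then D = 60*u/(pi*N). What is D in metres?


u = 0.83 * sqrt(2*9.81*167.8) = 47.6237 m/s
D = 60 * 47.6237 / (pi * 146) = 6.2298 m


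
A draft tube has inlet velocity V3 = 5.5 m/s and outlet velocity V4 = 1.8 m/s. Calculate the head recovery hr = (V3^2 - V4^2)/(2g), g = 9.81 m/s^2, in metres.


hr = (5.5^2 - 1.8^2) / (2*9.81) = 1.3767 m


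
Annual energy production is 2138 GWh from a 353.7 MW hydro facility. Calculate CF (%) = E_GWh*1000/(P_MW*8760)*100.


CF = 2138 * 1000 / (353.7 * 8760) * 100 = 69.0031 %


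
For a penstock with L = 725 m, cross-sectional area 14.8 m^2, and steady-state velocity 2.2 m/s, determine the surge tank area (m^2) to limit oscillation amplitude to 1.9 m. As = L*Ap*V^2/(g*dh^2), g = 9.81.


As = 725 * 14.8 * 2.2^2 / (9.81 * 1.9^2) = 1466.4555 m^2


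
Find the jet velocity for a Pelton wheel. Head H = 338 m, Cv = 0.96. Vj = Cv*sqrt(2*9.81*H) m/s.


Vj = 0.96 * sqrt(2*9.81*338) = 78.1770 m/s


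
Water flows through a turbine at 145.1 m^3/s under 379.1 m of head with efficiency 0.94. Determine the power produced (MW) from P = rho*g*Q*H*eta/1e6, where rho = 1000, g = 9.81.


P = 1000 * 9.81 * 145.1 * 379.1 * 0.94 / 1e6 = 507.2453 MW


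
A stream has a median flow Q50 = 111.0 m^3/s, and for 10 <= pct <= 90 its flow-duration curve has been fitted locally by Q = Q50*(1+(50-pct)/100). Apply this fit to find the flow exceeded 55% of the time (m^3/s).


Q = 111.0 * (1 + (50 - 55)/100) = 105.4500 m^3/s


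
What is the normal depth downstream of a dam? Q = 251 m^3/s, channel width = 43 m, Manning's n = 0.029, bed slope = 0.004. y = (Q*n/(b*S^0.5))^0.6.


y = (251 * 0.029 / (43 * 0.004^0.5))^0.6 = 1.8053 m


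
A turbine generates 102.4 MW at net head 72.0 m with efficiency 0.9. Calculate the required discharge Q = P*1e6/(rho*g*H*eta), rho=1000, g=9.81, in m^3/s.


Q = 102.4 * 1e6 / (1000 * 9.81 * 72.0 * 0.9) = 161.0853 m^3/s


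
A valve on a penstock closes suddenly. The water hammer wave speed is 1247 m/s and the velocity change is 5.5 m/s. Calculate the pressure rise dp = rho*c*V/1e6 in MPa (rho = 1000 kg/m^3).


dp = 1000 * 1247 * 5.5 / 1e6 = 6.8585 MPa


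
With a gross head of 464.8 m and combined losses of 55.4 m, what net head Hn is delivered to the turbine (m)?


Hn = 464.8 - 55.4 = 409.4000 m


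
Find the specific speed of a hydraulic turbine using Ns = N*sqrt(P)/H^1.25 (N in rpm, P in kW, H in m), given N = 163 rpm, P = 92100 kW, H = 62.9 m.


Ns = 163 * 92100^0.5 / 62.9^1.25 = 279.2570


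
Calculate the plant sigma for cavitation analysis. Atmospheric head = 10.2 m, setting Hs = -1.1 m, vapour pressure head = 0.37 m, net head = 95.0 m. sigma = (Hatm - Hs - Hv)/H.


sigma = (10.2 - (-1.1) - 0.37) / 95.0 = 0.1151


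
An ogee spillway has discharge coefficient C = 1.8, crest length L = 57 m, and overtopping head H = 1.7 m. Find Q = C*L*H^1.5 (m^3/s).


Q = 1.8 * 57 * 1.7^1.5 = 227.4159 m^3/s


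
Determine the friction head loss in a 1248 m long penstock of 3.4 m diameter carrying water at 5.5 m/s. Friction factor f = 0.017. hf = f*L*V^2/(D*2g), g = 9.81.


hf = 0.017 * 1248 * 5.5^2 / (3.4 * 2 * 9.81) = 9.6208 m


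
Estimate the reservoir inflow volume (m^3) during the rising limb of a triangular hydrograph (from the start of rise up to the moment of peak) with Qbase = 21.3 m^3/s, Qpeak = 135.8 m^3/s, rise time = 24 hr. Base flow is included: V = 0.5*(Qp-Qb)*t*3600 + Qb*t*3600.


V = 0.5*(135.8 - 21.3)*24*3600 + 21.3*24*3600 = 6.7867e+06 m^3


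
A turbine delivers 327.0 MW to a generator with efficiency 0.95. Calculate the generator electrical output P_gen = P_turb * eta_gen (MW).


P_gen = 327.0 * 0.95 = 310.6500 MW


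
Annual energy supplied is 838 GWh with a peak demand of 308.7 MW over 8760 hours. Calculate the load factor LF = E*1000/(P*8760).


LF = 838 * 1000 / (308.7 * 8760) = 0.3099


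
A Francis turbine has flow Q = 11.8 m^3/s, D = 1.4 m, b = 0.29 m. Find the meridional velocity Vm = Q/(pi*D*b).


Vm = 11.8 / (pi * 1.4 * 0.29) = 9.2514 m/s


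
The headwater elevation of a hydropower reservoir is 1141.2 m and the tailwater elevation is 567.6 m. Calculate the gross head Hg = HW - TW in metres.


Hg = 1141.2 - 567.6 = 573.6000 m


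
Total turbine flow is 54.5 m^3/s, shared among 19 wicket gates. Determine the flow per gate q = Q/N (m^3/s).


q = 54.5 / 19 = 2.8684 m^3/s


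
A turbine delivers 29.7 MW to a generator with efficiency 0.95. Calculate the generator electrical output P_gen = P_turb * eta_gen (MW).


P_gen = 29.7 * 0.95 = 28.2150 MW


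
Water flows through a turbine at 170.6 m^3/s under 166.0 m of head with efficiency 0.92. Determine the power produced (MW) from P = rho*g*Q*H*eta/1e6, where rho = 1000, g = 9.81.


P = 1000 * 9.81 * 170.6 * 166.0 * 0.92 / 1e6 = 255.5901 MW


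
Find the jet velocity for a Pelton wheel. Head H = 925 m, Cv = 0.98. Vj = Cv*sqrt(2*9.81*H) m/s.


Vj = 0.98 * sqrt(2*9.81*925) = 132.0220 m/s


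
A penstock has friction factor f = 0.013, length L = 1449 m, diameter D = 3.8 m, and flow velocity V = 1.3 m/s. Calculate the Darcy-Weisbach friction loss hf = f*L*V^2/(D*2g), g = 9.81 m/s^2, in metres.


hf = 0.013 * 1449 * 1.3^2 / (3.8 * 2 * 9.81) = 0.4270 m


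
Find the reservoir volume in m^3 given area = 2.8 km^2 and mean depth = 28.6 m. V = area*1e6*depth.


V = 2.8 * 1e6 * 28.6 = 8.0080e+07 m^3


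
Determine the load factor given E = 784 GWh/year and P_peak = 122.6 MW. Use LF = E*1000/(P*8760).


LF = 784 * 1000 / (122.6 * 8760) = 0.7300


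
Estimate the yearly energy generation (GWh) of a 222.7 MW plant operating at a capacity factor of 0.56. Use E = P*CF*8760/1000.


E = 222.7 * 0.56 * 8760 / 1000 = 1092.4771 GWh


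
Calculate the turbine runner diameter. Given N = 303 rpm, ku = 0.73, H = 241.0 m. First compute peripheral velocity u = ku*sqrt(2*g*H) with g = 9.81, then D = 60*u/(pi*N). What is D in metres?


u = 0.73 * sqrt(2*9.81*241.0) = 50.1974 m/s
D = 60 * 50.1974 / (pi * 303) = 3.1640 m


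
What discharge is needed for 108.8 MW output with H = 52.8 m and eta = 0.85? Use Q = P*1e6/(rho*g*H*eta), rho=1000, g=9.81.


Q = 108.8 * 1e6 / (1000 * 9.81 * 52.8 * 0.85) = 247.1195 m^3/s


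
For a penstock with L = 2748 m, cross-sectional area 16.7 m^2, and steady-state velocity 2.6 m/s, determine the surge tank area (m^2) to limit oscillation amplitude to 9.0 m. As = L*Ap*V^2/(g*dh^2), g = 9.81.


As = 2748 * 16.7 * 2.6^2 / (9.81 * 9.0^2) = 390.4144 m^2


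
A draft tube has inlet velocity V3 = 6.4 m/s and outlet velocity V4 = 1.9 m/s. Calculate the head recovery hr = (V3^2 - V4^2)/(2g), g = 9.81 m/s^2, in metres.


hr = (6.4^2 - 1.9^2) / (2*9.81) = 1.9037 m


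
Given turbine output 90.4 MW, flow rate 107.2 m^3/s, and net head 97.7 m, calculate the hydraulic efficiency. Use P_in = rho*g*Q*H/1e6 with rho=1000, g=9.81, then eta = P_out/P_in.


P_in = 1000 * 9.81 * 107.2 * 97.7 / 1e6 = 102.7444 MW
eta = 90.4 / 102.7444 = 0.8799


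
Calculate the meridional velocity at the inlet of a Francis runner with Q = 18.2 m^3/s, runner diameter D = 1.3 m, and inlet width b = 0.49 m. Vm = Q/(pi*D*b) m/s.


Vm = 18.2 / (pi * 1.3 * 0.49) = 9.0946 m/s


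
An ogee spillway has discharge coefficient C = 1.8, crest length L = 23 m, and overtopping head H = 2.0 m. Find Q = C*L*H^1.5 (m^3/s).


Q = 1.8 * 23 * 2.0^1.5 = 117.0969 m^3/s


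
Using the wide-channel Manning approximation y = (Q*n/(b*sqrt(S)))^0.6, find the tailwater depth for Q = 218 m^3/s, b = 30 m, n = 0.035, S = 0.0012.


y = (218 * 0.035 / (30 * 0.0012^0.5))^0.6 = 3.3074 m


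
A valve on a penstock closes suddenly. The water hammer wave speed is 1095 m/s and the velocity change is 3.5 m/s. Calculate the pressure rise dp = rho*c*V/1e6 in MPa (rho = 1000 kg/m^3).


dp = 1000 * 1095 * 3.5 / 1e6 = 3.8325 MPa


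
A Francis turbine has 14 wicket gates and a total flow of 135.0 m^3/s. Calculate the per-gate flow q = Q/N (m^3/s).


q = 135.0 / 14 = 9.6429 m^3/s


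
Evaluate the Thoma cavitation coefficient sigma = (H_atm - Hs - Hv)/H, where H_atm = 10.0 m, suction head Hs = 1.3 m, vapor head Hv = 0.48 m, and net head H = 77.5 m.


sigma = (10.0 - 1.3 - 0.48) / 77.5 = 0.1061


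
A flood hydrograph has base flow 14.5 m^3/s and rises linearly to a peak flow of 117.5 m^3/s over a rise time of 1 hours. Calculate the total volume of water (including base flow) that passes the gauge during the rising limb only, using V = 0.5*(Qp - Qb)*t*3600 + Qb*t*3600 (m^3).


V = 0.5*(117.5 - 14.5)*1*3600 + 14.5*1*3600 = 237600.0000 m^3


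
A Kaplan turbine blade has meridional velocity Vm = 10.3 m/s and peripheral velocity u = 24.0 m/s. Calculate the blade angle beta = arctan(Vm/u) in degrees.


beta = arctan(10.3 / 24.0) = 23.2274 degrees


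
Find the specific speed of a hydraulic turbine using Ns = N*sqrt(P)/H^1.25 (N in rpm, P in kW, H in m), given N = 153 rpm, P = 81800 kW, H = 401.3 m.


Ns = 153 * 81800^0.5 / 401.3^1.25 = 24.3630


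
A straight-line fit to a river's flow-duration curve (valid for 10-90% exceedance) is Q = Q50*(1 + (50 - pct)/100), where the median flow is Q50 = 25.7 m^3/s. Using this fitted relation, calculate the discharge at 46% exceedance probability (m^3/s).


Q = 25.7 * (1 + (50 - 46)/100) = 26.7280 m^3/s


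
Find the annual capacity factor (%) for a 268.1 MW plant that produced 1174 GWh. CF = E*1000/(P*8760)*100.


CF = 1174 * 1000 / (268.1 * 8760) * 100 = 49.9882 %


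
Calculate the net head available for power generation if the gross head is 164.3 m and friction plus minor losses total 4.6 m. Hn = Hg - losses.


Hn = 164.3 - 4.6 = 159.7000 m


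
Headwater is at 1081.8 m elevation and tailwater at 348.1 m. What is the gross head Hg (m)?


Hg = 1081.8 - 348.1 = 733.7000 m


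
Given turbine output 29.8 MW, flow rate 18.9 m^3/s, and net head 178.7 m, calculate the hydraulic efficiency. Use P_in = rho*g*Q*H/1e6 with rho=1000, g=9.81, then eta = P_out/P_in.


P_in = 1000 * 9.81 * 18.9 * 178.7 / 1e6 = 33.1326 MW
eta = 29.8 / 33.1326 = 0.8994


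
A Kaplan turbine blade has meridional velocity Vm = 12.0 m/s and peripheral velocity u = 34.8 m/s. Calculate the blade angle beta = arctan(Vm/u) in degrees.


beta = arctan(12.0 / 34.8) = 19.0256 degrees


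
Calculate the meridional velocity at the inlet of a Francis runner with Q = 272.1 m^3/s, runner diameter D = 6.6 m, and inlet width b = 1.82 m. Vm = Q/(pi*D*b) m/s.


Vm = 272.1 / (pi * 6.6 * 1.82) = 7.2105 m/s


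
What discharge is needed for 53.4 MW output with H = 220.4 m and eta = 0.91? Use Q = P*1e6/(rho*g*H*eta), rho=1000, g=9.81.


Q = 53.4 * 1e6 / (1000 * 9.81 * 220.4 * 0.91) = 27.1406 m^3/s


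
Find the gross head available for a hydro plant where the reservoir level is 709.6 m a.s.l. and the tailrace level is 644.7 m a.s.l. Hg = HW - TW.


Hg = 709.6 - 644.7 = 64.9000 m


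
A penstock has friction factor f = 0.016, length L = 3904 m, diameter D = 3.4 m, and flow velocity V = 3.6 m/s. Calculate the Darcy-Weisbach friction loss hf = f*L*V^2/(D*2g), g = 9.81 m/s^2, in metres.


hf = 0.016 * 3904 * 3.6^2 / (3.4 * 2 * 9.81) = 12.1355 m


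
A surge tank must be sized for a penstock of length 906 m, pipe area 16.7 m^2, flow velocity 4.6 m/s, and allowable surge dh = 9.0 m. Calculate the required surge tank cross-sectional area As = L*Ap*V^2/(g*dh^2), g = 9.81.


As = 906 * 16.7 * 4.6^2 / (9.81 * 9.0^2) = 402.9084 m^2


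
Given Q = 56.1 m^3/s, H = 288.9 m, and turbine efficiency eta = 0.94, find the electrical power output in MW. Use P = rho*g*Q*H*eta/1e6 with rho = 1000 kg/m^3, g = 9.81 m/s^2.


P = 1000 * 9.81 * 56.1 * 288.9 * 0.94 / 1e6 = 149.4539 MW


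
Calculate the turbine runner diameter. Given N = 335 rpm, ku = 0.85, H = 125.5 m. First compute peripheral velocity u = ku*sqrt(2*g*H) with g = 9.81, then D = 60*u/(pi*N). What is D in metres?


u = 0.85 * sqrt(2*9.81*125.5) = 42.1784 m/s
D = 60 * 42.1784 / (pi * 335) = 2.4046 m


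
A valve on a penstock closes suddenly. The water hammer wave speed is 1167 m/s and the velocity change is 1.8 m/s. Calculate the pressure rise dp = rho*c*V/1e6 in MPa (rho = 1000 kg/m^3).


dp = 1000 * 1167 * 1.8 / 1e6 = 2.1006 MPa


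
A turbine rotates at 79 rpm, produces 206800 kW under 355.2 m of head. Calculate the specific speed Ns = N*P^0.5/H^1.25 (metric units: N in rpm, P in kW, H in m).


Ns = 79 * 206800^0.5 / 355.2^1.25 = 23.2976


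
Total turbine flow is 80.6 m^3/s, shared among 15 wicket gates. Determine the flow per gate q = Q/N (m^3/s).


q = 80.6 / 15 = 5.3733 m^3/s


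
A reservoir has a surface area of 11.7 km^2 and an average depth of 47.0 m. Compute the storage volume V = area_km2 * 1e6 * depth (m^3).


V = 11.7 * 1e6 * 47.0 = 5.4990e+08 m^3


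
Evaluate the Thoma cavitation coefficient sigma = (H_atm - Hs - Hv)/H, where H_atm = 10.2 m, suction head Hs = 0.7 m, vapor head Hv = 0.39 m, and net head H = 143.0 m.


sigma = (10.2 - 0.7 - 0.39) / 143.0 = 0.0637


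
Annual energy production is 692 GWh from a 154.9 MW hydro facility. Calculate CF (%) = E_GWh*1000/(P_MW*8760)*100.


CF = 692 * 1000 / (154.9 * 8760) * 100 = 50.9977 %


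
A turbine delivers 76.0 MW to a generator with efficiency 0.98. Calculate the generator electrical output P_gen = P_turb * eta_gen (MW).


P_gen = 76.0 * 0.98 = 74.4800 MW


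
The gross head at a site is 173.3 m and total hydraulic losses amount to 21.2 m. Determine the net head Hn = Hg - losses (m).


Hn = 173.3 - 21.2 = 152.1000 m


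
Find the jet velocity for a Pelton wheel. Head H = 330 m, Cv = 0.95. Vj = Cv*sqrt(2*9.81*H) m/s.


Vj = 0.95 * sqrt(2*9.81*330) = 76.4417 m/s


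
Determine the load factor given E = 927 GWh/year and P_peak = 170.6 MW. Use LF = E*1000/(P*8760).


LF = 927 * 1000 / (170.6 * 8760) = 0.6203


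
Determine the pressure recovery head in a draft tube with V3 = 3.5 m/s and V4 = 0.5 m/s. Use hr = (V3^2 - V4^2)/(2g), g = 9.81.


hr = (3.5^2 - 0.5^2) / (2*9.81) = 0.6116 m


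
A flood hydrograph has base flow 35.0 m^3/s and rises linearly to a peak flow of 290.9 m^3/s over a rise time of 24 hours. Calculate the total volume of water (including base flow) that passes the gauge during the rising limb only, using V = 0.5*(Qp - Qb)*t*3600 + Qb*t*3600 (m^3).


V = 0.5*(290.9 - 35.0)*24*3600 + 35.0*24*3600 = 1.4079e+07 m^3


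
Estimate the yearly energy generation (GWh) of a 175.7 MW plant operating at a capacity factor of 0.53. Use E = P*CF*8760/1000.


E = 175.7 * 0.53 * 8760 / 1000 = 815.7400 GWh


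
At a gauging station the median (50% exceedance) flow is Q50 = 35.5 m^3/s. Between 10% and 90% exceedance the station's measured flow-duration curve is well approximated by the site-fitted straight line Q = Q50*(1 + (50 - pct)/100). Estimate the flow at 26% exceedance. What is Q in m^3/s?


Q = 35.5 * (1 + (50 - 26)/100) = 44.0200 m^3/s


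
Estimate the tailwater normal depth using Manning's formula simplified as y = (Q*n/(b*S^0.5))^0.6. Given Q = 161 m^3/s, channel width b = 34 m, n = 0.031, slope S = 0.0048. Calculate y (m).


y = (161 * 0.031 / (34 * 0.0048^0.5))^0.6 = 1.5691 m


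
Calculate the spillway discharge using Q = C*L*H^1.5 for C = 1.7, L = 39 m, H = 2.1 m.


Q = 1.7 * 39 * 2.1^1.5 = 201.7634 m^3/s


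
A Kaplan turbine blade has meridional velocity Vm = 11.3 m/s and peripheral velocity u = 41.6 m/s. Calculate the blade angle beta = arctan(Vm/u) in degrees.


beta = arctan(11.3 / 41.6) = 15.1968 degrees


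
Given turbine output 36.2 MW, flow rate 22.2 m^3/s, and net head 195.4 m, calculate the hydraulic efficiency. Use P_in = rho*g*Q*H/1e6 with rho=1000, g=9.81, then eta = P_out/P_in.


P_in = 1000 * 9.81 * 22.2 * 195.4 / 1e6 = 42.5546 MW
eta = 36.2 / 42.5546 = 0.8507


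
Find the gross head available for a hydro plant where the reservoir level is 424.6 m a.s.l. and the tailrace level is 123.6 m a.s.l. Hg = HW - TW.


Hg = 424.6 - 123.6 = 301.0000 m


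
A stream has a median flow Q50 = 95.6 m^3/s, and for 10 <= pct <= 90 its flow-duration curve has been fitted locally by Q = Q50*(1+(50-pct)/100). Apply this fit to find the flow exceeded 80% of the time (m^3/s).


Q = 95.6 * (1 + (50 - 80)/100) = 66.9200 m^3/s


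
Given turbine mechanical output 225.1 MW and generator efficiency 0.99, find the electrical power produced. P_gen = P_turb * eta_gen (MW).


P_gen = 225.1 * 0.99 = 222.8490 MW


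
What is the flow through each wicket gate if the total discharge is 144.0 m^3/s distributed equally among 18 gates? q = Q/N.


q = 144.0 / 18 = 8.0000 m^3/s


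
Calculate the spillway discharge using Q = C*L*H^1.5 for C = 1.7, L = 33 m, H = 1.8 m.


Q = 1.7 * 33 * 1.8^1.5 = 135.4789 m^3/s


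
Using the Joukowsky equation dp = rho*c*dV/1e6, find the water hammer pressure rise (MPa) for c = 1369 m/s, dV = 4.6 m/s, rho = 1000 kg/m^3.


dp = 1000 * 1369 * 4.6 / 1e6 = 6.2974 MPa


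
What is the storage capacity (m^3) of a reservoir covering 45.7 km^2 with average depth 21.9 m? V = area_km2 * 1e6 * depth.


V = 45.7 * 1e6 * 21.9 = 1.0008e+09 m^3


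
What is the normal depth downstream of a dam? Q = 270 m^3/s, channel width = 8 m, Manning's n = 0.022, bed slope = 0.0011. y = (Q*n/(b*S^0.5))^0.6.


y = (270 * 0.022 / (8 * 0.0011^0.5))^0.6 = 6.4565 m


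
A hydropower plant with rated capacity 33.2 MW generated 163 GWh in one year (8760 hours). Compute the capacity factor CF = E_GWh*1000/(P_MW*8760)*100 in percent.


CF = 163 * 1000 / (33.2 * 8760) * 100 = 56.0461 %


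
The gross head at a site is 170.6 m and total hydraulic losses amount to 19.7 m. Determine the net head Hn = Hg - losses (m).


Hn = 170.6 - 19.7 = 150.9000 m


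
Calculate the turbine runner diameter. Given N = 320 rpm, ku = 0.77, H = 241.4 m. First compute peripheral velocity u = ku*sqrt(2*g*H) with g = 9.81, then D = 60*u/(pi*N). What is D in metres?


u = 0.77 * sqrt(2*9.81*241.4) = 52.9918 m/s
D = 60 * 52.9918 / (pi * 320) = 3.1627 m


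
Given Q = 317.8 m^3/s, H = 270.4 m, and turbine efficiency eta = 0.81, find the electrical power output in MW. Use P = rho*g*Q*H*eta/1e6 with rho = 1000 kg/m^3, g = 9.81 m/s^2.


P = 1000 * 9.81 * 317.8 * 270.4 * 0.81 / 1e6 = 682.8332 MW


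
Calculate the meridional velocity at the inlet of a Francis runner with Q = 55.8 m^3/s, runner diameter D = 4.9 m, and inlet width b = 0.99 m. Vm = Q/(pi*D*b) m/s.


Vm = 55.8 / (pi * 4.9 * 0.99) = 3.6614 m/s


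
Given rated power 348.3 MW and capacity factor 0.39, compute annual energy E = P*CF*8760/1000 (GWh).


E = 348.3 * 0.39 * 8760 / 1000 = 1189.9321 GWh


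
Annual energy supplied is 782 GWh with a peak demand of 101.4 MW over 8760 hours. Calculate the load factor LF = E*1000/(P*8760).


LF = 782 * 1000 / (101.4 * 8760) = 0.8804


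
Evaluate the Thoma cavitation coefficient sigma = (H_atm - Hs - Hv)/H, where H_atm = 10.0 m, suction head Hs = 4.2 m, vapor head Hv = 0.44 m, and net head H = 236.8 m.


sigma = (10.0 - 4.2 - 0.44) / 236.8 = 0.0226


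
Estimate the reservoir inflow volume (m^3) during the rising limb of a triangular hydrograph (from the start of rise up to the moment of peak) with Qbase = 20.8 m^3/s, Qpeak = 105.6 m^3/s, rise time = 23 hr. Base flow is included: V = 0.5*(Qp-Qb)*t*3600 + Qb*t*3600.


V = 0.5*(105.6 - 20.8)*23*3600 + 20.8*23*3600 = 5.2330e+06 m^3


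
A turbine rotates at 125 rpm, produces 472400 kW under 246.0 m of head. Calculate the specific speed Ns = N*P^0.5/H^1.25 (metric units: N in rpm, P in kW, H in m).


Ns = 125 * 472400^0.5 / 246.0^1.25 = 88.1853


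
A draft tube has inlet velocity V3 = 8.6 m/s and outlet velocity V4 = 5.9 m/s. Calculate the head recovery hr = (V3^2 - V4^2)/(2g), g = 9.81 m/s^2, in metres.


hr = (8.6^2 - 5.9^2) / (2*9.81) = 1.9954 m


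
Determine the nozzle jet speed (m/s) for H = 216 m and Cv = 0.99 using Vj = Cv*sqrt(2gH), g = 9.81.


Vj = 0.99 * sqrt(2*9.81*216) = 64.4483 m/s


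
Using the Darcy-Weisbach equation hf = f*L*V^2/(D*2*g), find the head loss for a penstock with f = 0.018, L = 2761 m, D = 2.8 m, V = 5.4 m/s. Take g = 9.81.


hf = 0.018 * 2761 * 5.4^2 / (2.8 * 2 * 9.81) = 26.3797 m


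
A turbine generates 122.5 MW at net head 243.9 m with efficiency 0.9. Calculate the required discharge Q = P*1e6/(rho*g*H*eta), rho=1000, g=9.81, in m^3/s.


Q = 122.5 * 1e6 / (1000 * 9.81 * 243.9 * 0.9) = 56.8870 m^3/s


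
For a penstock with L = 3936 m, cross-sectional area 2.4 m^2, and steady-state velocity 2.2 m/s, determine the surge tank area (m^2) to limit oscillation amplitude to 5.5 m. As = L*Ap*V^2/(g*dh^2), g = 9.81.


As = 3936 * 2.4 * 2.2^2 / (9.81 * 5.5^2) = 154.0697 m^2


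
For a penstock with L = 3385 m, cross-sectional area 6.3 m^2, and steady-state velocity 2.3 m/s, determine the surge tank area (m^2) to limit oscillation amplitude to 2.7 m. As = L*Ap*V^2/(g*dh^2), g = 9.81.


As = 3385 * 6.3 * 2.3^2 / (9.81 * 2.7^2) = 1577.4600 m^2


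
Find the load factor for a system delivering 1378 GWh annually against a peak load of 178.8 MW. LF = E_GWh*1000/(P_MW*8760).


LF = 1378 * 1000 / (178.8 * 8760) = 0.8798


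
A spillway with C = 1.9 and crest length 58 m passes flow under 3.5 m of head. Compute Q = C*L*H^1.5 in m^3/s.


Q = 1.9 * 58 * 3.5^1.5 = 721.5786 m^3/s


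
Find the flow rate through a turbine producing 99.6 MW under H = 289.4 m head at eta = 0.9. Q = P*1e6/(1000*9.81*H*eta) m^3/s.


Q = 99.6 * 1e6 / (1000 * 9.81 * 289.4 * 0.9) = 38.9807 m^3/s


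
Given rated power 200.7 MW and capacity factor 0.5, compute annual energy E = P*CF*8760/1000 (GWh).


E = 200.7 * 0.5 * 8760 / 1000 = 879.0660 GWh


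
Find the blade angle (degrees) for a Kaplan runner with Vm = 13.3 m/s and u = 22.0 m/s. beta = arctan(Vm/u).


beta = arctan(13.3 / 22.0) = 31.1549 degrees


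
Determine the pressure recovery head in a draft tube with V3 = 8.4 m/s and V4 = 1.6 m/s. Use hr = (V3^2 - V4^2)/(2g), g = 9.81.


hr = (8.4^2 - 1.6^2) / (2*9.81) = 3.4659 m


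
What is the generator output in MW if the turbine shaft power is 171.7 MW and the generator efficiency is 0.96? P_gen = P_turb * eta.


P_gen = 171.7 * 0.96 = 164.8320 MW


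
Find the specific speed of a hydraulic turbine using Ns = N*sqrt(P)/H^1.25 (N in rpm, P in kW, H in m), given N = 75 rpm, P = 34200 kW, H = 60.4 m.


Ns = 75 * 34200^0.5 / 60.4^1.25 = 82.3717


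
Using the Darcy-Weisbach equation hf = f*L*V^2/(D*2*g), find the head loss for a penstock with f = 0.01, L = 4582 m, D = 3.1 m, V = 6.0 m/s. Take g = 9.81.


hf = 0.01 * 4582 * 6.0^2 / (3.1 * 2 * 9.81) = 27.1204 m


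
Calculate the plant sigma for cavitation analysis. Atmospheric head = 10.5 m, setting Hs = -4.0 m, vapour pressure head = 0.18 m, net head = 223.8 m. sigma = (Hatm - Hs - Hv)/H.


sigma = (10.5 - (-4.0) - 0.18) / 223.8 = 0.0640


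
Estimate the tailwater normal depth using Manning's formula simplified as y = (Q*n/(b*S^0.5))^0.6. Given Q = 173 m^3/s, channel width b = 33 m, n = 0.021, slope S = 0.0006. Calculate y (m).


y = (173 * 0.021 / (33 * 0.0006^0.5))^0.6 = 2.4638 m


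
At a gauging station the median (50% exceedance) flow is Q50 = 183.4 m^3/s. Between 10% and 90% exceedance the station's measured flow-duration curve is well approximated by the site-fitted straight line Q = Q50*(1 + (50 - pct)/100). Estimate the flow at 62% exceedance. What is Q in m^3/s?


Q = 183.4 * (1 + (50 - 62)/100) = 161.3920 m^3/s


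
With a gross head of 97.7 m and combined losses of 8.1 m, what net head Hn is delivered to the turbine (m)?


Hn = 97.7 - 8.1 = 89.6000 m


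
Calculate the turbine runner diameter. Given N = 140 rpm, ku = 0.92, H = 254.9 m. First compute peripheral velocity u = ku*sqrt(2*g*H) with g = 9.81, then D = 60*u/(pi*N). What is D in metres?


u = 0.92 * sqrt(2*9.81*254.9) = 65.0612 m/s
D = 60 * 65.0612 / (pi * 140) = 8.8756 m


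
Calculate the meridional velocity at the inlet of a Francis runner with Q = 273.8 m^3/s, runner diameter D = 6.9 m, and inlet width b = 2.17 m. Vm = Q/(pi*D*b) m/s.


Vm = 273.8 / (pi * 6.9 * 2.17) = 5.8207 m/s


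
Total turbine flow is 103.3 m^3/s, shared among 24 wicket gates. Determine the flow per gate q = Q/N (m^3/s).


q = 103.3 / 24 = 4.3042 m^3/s


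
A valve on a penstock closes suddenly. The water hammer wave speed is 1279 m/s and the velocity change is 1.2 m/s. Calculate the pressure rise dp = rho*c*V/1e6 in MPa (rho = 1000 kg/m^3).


dp = 1000 * 1279 * 1.2 / 1e6 = 1.5348 MPa


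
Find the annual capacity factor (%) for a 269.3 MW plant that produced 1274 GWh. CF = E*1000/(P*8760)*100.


CF = 1274 * 1000 / (269.3 * 8760) * 100 = 54.0044 %


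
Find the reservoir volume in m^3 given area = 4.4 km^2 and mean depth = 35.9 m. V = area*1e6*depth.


V = 4.4 * 1e6 * 35.9 = 1.5796e+08 m^3


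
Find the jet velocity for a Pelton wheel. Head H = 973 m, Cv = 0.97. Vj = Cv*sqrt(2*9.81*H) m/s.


Vj = 0.97 * sqrt(2*9.81*973) = 134.0225 m/s


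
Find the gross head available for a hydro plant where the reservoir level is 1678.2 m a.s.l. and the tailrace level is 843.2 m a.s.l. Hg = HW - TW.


Hg = 1678.2 - 843.2 = 835.0000 m


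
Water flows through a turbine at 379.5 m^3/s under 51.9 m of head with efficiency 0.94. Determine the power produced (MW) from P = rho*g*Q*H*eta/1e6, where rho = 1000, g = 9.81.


P = 1000 * 9.81 * 379.5 * 51.9 * 0.94 / 1e6 = 181.6252 MW


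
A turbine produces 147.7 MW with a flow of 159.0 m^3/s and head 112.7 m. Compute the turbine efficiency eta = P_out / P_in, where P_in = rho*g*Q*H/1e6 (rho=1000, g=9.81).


P_in = 1000 * 9.81 * 159.0 * 112.7 / 1e6 = 175.7883 MW
eta = 147.7 / 175.7883 = 0.8402


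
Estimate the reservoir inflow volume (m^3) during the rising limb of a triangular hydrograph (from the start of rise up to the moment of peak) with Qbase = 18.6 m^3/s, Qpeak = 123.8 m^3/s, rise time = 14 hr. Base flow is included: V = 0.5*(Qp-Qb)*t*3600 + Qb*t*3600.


V = 0.5*(123.8 - 18.6)*14*3600 + 18.6*14*3600 = 3.5885e+06 m^3


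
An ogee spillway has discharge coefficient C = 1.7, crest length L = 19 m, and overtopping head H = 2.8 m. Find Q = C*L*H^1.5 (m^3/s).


Q = 1.7 * 19 * 2.8^1.5 = 151.3351 m^3/s


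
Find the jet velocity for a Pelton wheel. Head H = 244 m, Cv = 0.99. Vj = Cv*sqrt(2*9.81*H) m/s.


Vj = 0.99 * sqrt(2*9.81*244) = 68.4983 m/s


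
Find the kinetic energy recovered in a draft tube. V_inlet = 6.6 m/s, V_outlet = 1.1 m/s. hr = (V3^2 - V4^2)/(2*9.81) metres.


hr = (6.6^2 - 1.1^2) / (2*9.81) = 2.1585 m


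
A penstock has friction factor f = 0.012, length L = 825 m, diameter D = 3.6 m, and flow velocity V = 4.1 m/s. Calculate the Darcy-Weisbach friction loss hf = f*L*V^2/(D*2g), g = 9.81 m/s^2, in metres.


hf = 0.012 * 825 * 4.1^2 / (3.6 * 2 * 9.81) = 2.3561 m


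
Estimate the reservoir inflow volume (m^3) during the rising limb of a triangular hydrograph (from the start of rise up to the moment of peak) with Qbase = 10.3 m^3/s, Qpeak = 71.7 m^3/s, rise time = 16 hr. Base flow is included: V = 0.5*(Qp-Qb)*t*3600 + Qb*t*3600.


V = 0.5*(71.7 - 10.3)*16*3600 + 10.3*16*3600 = 2.3616e+06 m^3


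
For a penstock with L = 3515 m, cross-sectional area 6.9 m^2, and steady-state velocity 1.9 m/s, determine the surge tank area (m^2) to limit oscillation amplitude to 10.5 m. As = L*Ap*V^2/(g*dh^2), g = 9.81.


As = 3515 * 6.9 * 1.9^2 / (9.81 * 10.5^2) = 80.9532 m^2


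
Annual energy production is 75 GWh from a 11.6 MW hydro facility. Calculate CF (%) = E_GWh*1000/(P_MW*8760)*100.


CF = 75 * 1000 / (11.6 * 8760) * 100 = 73.8073 %


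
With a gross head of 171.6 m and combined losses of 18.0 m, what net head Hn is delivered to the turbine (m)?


Hn = 171.6 - 18.0 = 153.6000 m


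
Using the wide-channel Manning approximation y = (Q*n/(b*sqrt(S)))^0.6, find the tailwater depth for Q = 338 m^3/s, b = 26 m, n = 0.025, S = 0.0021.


y = (338 * 0.025 / (26 * 0.0021^0.5))^0.6 = 3.2394 m


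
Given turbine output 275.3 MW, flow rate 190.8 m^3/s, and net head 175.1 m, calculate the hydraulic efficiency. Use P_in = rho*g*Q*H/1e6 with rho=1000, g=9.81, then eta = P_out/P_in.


P_in = 1000 * 9.81 * 190.8 * 175.1 / 1e6 = 327.7431 MW
eta = 275.3 / 327.7431 = 0.8400


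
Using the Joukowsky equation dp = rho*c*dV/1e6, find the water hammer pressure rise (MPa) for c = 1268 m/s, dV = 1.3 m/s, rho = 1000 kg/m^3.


dp = 1000 * 1268 * 1.3 / 1e6 = 1.6484 MPa


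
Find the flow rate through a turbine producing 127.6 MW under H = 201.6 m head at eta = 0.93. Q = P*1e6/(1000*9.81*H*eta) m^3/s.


Q = 127.6 * 1e6 / (1000 * 9.81 * 201.6 * 0.93) = 69.3758 m^3/s


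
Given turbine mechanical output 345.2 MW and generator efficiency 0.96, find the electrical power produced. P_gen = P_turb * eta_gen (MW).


P_gen = 345.2 * 0.96 = 331.3920 MW


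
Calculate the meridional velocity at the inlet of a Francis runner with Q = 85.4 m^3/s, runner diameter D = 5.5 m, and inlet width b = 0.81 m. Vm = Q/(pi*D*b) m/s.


Vm = 85.4 / (pi * 5.5 * 0.81) = 6.1018 m/s


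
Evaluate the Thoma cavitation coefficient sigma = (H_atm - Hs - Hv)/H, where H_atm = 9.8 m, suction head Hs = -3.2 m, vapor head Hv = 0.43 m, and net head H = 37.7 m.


sigma = (9.8 - (-3.2) - 0.43) / 37.7 = 0.3334


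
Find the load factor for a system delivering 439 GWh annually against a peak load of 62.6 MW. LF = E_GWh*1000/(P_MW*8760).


LF = 439 * 1000 / (62.6 * 8760) = 0.8005


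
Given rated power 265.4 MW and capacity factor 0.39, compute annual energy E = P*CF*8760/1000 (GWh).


E = 265.4 * 0.39 * 8760 / 1000 = 906.7126 GWh


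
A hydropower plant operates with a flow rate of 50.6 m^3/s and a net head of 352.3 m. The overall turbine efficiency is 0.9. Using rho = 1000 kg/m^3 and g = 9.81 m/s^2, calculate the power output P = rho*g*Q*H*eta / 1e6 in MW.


P = 1000 * 9.81 * 50.6 * 352.3 * 0.9 / 1e6 = 157.3891 MW


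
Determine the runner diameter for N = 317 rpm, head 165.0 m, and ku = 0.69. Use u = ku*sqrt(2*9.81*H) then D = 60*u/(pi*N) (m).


u = 0.69 * sqrt(2*9.81*165.0) = 39.2591 m/s
D = 60 * 39.2591 / (pi * 317) = 2.3653 m


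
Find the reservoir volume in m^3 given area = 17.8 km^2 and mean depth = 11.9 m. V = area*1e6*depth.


V = 17.8 * 1e6 * 11.9 = 2.1182e+08 m^3


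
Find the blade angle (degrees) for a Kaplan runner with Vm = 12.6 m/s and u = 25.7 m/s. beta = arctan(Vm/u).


beta = arctan(12.6 / 25.7) = 26.1174 degrees


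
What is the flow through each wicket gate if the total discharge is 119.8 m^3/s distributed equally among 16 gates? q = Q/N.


q = 119.8 / 16 = 7.4875 m^3/s


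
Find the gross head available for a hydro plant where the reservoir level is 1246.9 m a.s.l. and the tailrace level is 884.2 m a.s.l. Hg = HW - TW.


Hg = 1246.9 - 884.2 = 362.7000 m


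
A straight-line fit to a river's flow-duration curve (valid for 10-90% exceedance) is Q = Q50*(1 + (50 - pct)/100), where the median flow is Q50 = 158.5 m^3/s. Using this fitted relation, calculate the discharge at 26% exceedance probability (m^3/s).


Q = 158.5 * (1 + (50 - 26)/100) = 196.5400 m^3/s


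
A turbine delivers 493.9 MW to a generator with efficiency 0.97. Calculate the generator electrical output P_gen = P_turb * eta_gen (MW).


P_gen = 493.9 * 0.97 = 479.0830 MW


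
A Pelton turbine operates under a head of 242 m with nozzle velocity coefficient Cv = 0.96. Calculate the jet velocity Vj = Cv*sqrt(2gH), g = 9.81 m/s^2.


Vj = 0.96 * sqrt(2*9.81*242) = 66.1498 m/s


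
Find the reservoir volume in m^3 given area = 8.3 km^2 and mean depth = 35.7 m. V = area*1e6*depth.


V = 8.3 * 1e6 * 35.7 = 2.9631e+08 m^3


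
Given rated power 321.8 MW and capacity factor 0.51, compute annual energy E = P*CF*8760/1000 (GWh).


E = 321.8 * 0.51 * 8760 / 1000 = 1437.6737 GWh


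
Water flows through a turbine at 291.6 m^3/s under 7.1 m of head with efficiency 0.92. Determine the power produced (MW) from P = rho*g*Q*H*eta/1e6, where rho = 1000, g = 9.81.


P = 1000 * 9.81 * 291.6 * 7.1 * 0.92 / 1e6 = 18.6854 MW


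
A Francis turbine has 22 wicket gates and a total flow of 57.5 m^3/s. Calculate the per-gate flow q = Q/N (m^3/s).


q = 57.5 / 22 = 2.6136 m^3/s


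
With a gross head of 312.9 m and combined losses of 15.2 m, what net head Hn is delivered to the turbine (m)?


Hn = 312.9 - 15.2 = 297.7000 m


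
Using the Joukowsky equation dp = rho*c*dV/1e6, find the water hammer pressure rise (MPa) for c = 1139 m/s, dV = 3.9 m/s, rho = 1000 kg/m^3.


dp = 1000 * 1139 * 3.9 / 1e6 = 4.4421 MPa


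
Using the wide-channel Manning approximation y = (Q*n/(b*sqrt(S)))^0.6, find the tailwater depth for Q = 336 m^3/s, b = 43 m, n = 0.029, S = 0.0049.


y = (336 * 0.029 / (43 * 0.0049^0.5))^0.6 = 2.0235 m


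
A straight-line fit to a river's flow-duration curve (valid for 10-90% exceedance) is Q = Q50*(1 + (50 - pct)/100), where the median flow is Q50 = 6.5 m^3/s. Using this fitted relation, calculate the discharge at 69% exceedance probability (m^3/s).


Q = 6.5 * (1 + (50 - 69)/100) = 5.2650 m^3/s


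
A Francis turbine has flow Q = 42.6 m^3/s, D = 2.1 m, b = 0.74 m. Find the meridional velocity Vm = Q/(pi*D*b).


Vm = 42.6 / (pi * 2.1 * 0.74) = 8.7259 m/s


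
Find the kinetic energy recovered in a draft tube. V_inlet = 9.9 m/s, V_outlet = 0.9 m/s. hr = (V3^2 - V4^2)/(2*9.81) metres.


hr = (9.9^2 - 0.9^2) / (2*9.81) = 4.9541 m


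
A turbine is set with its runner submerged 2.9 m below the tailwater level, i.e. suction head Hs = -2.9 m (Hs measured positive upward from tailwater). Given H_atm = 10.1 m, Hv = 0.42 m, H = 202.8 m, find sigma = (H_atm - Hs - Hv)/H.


sigma = (10.1 - (-2.9) - 0.42) / 202.8 = 0.0620


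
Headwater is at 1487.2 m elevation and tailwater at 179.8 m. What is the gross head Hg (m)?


Hg = 1487.2 - 179.8 = 1307.4000 m


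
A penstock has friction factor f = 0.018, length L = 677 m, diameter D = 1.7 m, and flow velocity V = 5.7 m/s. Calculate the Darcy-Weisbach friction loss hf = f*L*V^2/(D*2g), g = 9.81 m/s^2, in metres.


hf = 0.018 * 677 * 5.7^2 / (1.7 * 2 * 9.81) = 11.8703 m


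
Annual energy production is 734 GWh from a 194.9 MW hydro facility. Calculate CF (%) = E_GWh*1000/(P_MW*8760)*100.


CF = 734 * 1000 / (194.9 * 8760) * 100 = 42.9913 %


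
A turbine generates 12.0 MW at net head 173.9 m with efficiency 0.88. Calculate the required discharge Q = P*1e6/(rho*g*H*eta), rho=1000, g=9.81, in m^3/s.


Q = 12.0 * 1e6 / (1000 * 9.81 * 173.9 * 0.88) = 7.9934 m^3/s


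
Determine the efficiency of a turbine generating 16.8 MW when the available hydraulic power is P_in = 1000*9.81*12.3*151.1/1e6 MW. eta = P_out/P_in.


P_in = 1000 * 9.81 * 12.3 * 151.1 / 1e6 = 18.2322 MW
eta = 16.8 / 18.2322 = 0.9214


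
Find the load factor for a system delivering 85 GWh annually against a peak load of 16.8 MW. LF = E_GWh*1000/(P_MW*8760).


LF = 85 * 1000 / (16.8 * 8760) = 0.5776


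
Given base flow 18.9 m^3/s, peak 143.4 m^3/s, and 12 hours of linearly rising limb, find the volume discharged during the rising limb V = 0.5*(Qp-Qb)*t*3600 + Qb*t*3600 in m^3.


V = 0.5*(143.4 - 18.9)*12*3600 + 18.9*12*3600 = 3.5057e+06 m^3


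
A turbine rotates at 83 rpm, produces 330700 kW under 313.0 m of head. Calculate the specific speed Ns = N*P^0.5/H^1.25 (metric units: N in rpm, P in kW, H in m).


Ns = 83 * 330700^0.5 / 313.0^1.25 = 36.2547
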